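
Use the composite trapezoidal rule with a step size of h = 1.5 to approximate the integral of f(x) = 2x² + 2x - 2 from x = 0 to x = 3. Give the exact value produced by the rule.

h = (3 − 0)/2 = 1.5.
Nodes x₀,…,x₂ = 0, 1.5, 3.
f(x) = 2x² + 2x - 2: f₀=-2, f₁=5.5, f₂=22.
(h/2)·[f₀ + 2f₁ + f₂] = 0.75·(31) = 23.25.

23.25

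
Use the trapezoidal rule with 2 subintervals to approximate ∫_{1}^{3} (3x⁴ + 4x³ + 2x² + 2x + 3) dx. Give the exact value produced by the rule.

h = (3 − 1)/2 = 1.
Nodes x₀,…,x₂ = 1, 2, 3.
f(x) = 3x⁴ + 4x³ + 2x² + 2x + 3: f₀=14, f₁=95, f₂=378.
(h/2)·[f₀ + 2f₁ + f₂] = 0.5·(582) = 291.

291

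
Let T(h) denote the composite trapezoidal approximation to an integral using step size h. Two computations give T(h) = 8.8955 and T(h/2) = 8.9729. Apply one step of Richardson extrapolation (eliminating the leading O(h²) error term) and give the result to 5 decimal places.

R = (4·T(h/2) − T(h)) / 3 = (4·8.9729 − 8.8955)/3 = (26.9961)/3 = 8.99870.

8.99870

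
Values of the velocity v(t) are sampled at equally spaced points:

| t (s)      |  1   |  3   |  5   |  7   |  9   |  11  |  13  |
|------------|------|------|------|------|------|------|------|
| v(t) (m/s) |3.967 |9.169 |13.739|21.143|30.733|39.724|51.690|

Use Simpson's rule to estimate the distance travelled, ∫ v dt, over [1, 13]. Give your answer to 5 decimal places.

h = 2, n = 6.
(h/3)·[y₀ + 4y₁ + 2y₂ + 4y₃ + 2y₄ + 4y₅ + y₆] = 0.666667·(424.745) = 283.16333.

283.16333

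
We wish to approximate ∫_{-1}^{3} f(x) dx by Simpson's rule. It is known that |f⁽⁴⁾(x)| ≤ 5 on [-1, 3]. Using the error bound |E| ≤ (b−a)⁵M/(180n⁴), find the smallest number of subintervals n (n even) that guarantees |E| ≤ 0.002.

12

Need 5120/(180n⁴) ≤ 0.002.
n⁴ ≥ 5120/(180·0.002) = 14222.2 ⇒ n ≥ 10.9205, so the smallest even n is 12. (n must be even for Simpson's rule.)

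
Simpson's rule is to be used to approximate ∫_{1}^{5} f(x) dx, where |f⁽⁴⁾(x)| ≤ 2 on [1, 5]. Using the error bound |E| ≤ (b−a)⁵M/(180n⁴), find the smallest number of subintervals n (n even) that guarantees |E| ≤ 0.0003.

14

Need 2048/(180n⁴) ≤ 0.0003.
n⁴ ≥ 2048/(180·0.0003) = 37925.9 ⇒ n ≥ 13.9551, so the smallest even n is 14. (n must be even for Simpson's rule.)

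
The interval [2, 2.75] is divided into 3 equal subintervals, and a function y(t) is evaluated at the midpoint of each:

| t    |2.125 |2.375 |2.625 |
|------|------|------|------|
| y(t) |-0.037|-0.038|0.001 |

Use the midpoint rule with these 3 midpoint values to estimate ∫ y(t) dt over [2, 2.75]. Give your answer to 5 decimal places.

h = 0.25, n = 3.
h·[y(m₁) + y(m₂) + y(m₃)] = 0.25·(-0.074) = -0.01850.

-0.01850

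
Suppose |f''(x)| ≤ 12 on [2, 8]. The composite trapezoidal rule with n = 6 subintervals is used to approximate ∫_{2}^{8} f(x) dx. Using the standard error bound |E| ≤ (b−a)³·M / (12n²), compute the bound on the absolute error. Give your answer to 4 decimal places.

6.0000

|E| ≤ (6)³·12 / (12·6²) = 2592/432 = 6.0000.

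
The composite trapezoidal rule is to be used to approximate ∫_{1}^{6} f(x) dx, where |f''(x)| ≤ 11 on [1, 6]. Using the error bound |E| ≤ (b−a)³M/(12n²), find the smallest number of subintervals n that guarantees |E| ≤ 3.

7

Need 1375/(12n²) ≤ 3.
n² ≥ 1375/(12·3) = 38.1944 ⇒ n ≥ 6.1802, so the smallest n is 7.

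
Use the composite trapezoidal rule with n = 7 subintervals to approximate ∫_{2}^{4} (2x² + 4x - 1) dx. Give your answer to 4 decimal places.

59.3878

h = (4 − 2)/7 = 0.285714.
Nodes x₀,…,x₇ = 2, 2.285714, 2.571429, 2.857143, 3.142857, 3.428571, 3.714286, 4.
f(x) = 2x² + 4x - 1: f₀=15, f₁=18.591837, f₂=22.510204, f₃=26.755102, f₄=31.326531, f₅=36.224490, f₆=41.448980, f₇=47.
(h/2)·[f₀ + 2f₁ + 2f₂ + 2f₃ + 2f₄ + 2f₅ + 2f₆ + f₇] = 0.142857·(415.714286) = 59.3878.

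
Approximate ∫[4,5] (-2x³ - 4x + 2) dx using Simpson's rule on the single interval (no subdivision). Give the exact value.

-200.5

S = (b−a)/6 · [f(4) + 4f(4.5) + f(5)] = 0.166667·[(-142) + 4·(-198.25) + (-268)] = -200.5.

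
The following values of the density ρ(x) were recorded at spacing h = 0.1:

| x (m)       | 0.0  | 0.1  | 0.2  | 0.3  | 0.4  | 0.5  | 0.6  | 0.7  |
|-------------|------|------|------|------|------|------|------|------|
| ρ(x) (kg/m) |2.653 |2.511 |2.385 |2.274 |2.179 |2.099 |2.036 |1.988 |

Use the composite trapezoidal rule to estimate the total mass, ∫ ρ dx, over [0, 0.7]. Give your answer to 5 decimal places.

1.58045

h = 0.1, n = 7.
(h/2)·[y₀ + 2y₁ + 2y₂ + 2y₃ + 2y₄ + 2y₅ + 2y₆ + y₇] = 0.05·(31.609) = 1.58045.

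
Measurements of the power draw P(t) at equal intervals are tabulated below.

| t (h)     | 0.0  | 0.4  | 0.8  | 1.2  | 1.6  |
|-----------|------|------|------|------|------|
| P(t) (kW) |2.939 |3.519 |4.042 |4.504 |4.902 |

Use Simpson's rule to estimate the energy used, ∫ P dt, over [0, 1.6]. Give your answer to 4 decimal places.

h = 0.4, n = 4.
(h/3)·[y₀ + 4y₁ + 2y₂ + 4y₃ + y₄] = 0.133333·(48.017) = 6.4023.

6.4023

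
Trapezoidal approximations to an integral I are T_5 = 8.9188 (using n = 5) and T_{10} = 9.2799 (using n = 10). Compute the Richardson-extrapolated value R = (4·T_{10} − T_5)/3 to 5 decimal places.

9.40027

R = (4·T_{10} − T_5) / 3 = (4·9.2799 − 8.9188)/3 = (28.2008)/3 = 9.40027.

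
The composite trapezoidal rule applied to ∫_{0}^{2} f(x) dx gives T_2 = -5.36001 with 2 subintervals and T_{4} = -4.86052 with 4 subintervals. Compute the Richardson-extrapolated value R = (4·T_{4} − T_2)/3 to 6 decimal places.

R = (4·T_{4} − T_2) / 3 = (4·(-4.86052) − (-5.36001))/3 = (-14.08207)/3 = -4.694023.

-4.694023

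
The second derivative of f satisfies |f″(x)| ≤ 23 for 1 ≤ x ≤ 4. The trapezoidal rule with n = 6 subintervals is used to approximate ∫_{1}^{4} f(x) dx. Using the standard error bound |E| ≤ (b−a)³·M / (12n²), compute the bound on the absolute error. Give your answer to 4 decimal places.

1.4375

|E| ≤ (3)³·23 / (12·6²) = 621/432 = 1.4375.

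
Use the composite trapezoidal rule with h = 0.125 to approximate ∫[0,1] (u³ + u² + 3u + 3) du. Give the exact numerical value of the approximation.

h = (1 − 0)/8 = 0.125.
Nodes u₀,…,u₈ = 0, 0.125, 0.25, 0.375, 0.5, 0.625, 0.75, 0.875, 1.
f(u) = u³ + u² + 3u + 3: f₀=3, f₁=3.392578125, f₂=3.828125, f₃=4.318359375, f₄=4.875, f₅=5.509765625, f₆=6.234375, f₇=7.060546875, f₈=8.
(h/2)·[f₀ + 2f₁ + 2f₂ + 2f₃ + 2f₄ + 2f₅ + 2f₆ + 2f₇ + f₈] = 0.0625·(81.4375) = 5.08984375.

5.08984375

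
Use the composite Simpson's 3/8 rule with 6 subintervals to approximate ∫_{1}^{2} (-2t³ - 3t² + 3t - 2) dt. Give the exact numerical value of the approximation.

-12

h = (2 − 1)/6 = 0.166667.
Nodes t₀,…,t₆ = 1, 1.166667, 1.333333, 1.5, 1.666667, 1.833333, 2.
f(t) = -2t³ - 3t² + 3t - 2: f₀=-4, f₁=-5.759259, f₂=-8.074074, f₃=-11, f₄=-14.592593, f₅=-18.907407, f₆=-24.
(3h/8)·[f₀ + 3f₁ + 3f₂ + 2f₃ + 3f₄ + 3f₅ + f₆] = 0.0625·(-192) = -12.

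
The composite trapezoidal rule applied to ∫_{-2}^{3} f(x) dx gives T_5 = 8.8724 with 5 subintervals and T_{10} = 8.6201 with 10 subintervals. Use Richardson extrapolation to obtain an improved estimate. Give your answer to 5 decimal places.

8.53600

R = (4·T_{10} − T_5) / 3 = (4·8.6201 − 8.8724)/3 = (25.6080)/3 = 8.53600.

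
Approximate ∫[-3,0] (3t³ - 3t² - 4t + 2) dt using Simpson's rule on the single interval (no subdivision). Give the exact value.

-63.75

S = (b−a)/6 · [f(-3) + 4f(-1.5) + f(0)] = 0.5·[(-94) + 4·(-8.875) + 2] = -63.75.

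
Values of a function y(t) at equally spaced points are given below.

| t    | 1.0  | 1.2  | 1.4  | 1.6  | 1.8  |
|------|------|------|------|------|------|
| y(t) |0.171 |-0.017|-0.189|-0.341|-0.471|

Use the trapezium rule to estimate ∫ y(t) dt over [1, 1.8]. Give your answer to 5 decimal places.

h = 0.2, n = 4.
(h/2)·[y₀ + 2y₁ + 2y₂ + 2y₃ + y₄] = 0.1·(-1.394) = -0.13940.

-0.13940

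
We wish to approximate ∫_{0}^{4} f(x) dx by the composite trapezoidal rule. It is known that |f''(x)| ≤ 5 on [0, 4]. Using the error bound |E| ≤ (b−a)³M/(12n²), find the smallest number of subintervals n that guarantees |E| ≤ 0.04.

Need 320/(12n²) ≤ 0.04.
n² ≥ 320/(12·0.04) = 666.667 ⇒ n ≥ 25.8199, so the smallest n is 26.

26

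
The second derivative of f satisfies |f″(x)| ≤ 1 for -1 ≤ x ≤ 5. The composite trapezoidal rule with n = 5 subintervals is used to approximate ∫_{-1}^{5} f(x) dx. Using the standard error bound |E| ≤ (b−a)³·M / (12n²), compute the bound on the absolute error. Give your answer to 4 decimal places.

0.7200

|E| ≤ (6)³·1 / (12·5²) = 216/300 = 0.7200.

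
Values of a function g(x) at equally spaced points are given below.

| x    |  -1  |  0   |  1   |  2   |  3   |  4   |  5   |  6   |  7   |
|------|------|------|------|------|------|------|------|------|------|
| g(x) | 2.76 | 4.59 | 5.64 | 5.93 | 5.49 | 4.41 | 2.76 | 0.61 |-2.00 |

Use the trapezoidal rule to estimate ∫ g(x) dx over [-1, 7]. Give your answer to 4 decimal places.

h = 1, n = 8.
(h/2)·[y₀ + 2y₁ + 2y₂ + 2y₃ + 2y₄ + 2y₅ + 2y₆ + 2y₇ + y₈] = 0.5·(59.62) = 29.8100.

29.8100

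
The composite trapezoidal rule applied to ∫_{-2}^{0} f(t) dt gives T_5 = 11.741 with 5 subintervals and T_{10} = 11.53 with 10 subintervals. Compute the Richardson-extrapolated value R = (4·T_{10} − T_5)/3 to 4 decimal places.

R = (4·T_{10} − T_5) / 3 = (4·11.53 − 11.741)/3 = (34.379)/3 = 11.4597.

11.4597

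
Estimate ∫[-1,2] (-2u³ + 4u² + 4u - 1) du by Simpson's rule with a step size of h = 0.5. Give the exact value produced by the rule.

7.5

h = (2 − (-1))/6 = 0.5.
Nodes u₀,…,u₆ = -1, -0.5, 0, 0.5, 1, 1.5, 2.
f(u) = -2u³ + 4u² + 4u - 1: f₀=1, f₁=-1.75, f₂=-1, f₃=1.75, f₄=5, f₅=7.25, f₆=7.
(h/3)·[f₀ + 4f₁ + 2f₂ + 4f₃ + 2f₄ + 4f₅ + f₆] = 0.166667·(45) = 7.5.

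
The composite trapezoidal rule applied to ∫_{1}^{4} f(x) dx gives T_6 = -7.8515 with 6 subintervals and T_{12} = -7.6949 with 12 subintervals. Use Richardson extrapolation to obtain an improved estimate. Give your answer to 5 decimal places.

R = (4·T_{12} − T_6) / 3 = (4·(-7.6949) − (-7.8515))/3 = (-22.9281)/3 = -7.64270.

-7.64270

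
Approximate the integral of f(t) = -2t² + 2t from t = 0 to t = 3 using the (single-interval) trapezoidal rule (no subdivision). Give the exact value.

T = (b−a)/2 · [f(0) + f(3)] = 1.5·[0 + (-12)] = -18.

-18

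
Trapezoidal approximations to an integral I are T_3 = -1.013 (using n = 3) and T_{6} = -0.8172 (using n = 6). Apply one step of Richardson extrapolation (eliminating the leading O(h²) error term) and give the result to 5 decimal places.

R = (4·T_{6} − T_3) / 3 = (4·(-0.8172) − (-1.013))/3 = (-2.2558)/3 = -0.75193.

-0.75193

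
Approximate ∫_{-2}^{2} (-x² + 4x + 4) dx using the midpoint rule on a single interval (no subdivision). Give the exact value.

M = (b−a)·f(0) = 4·(4) = 16.

16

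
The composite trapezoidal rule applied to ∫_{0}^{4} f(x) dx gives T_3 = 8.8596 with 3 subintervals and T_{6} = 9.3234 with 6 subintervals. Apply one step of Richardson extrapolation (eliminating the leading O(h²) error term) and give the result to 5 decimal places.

9.47800

R = (4·T_{6} − T_3) / 3 = (4·9.3234 − 8.8596)/3 = (28.4340)/3 = 9.47800.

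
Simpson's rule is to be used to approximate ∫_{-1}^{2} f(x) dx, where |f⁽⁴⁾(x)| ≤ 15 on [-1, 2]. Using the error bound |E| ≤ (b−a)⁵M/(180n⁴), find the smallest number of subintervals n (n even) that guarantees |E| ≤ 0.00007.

24

Need 3645/(180n⁴) ≤ 0.00007.
n⁴ ≥ 3645/(180·0.00007) = 289286 ⇒ n ≥ 23.1917, so the smallest even n is 24. (n must be even for Simpson's rule.)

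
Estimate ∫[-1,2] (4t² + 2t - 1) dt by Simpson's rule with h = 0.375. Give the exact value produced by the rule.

h = (2 − (-1))/8 = 0.375.
Nodes t₀,…,t₈ = -1, -0.625, -0.25, 0.125, 0.5, 0.875, 1.25, 1.625, 2.
f(t) = 4t² + 2t - 1: f₀=1, f₁=-0.6875, f₂=-1.25, f₃=-0.6875, f₄=1, f₅=3.8125, f₆=7.75, f₇=12.8125, f₈=19.
(h/3)·[f₀ + 4f₁ + 2f₂ + 4f₃ + 2f₄ + 4f₅ + 2f₆ + 4f₇ + f₈] = 0.125·(96) = 12.

12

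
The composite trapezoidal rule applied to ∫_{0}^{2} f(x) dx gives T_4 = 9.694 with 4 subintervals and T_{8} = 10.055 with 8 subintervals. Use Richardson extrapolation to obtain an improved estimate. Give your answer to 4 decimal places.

10.1753

R = (4·T_{8} − T_4) / 3 = (4·10.055 − 9.694)/3 = (30.526)/3 = 10.1753.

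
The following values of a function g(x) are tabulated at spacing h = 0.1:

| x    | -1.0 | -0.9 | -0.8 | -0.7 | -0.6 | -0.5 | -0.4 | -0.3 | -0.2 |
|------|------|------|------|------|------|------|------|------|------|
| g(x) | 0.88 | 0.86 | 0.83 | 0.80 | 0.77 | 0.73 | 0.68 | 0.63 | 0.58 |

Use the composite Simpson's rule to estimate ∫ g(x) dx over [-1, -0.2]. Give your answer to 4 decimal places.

h = 0.1, n = 8.
(h/3)·[y₀ + 4y₁ + 2y₂ + 4y₃ + 2y₄ + 4y₅ + 2y₆ + 4y₇ + y₈] = 0.033333·(18.10) = 0.6033.

0.6033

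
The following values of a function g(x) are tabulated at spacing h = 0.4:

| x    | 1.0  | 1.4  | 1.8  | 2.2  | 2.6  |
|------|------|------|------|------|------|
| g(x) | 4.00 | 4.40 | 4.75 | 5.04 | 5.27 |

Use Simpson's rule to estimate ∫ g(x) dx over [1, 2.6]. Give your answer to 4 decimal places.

h = 0.4, n = 4.
(h/3)·[y₀ + 4y₁ + 2y₂ + 4y₃ + y₄] = 0.133333·(56.53) = 7.5373.

7.5373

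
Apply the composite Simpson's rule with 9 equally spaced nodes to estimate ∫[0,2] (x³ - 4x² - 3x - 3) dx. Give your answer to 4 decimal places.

-18.6667

h = (2 − 0)/8 = 0.25.
Nodes x₀,…,x₈ = 0, 0.25, 0.5, 0.75, 1, 1.25, 1.5, 1.75, 2.
f(x) = x³ - 4x² - 3x - 3: f₀=-3, f₁=-3.984375, f₂=-5.375, f₃=-7.078125, f₄=-9, f₅=-11.046875, f₆=-13.125, f₇=-15.140625, f₈=-17.
(h/3)·[f₀ + 4f₁ + 2f₂ + 4f₃ + 2f₄ + 4f₅ + 2f₆ + 4f₇ + f₈] = 0.083333·(-224) = -18.6667.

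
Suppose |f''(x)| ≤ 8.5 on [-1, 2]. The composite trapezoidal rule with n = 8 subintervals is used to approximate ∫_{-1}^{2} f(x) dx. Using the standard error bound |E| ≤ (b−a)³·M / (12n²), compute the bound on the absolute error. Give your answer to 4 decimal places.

0.2988

|E| ≤ (3)³·8.5 / (12·8²) = 229.5/768 = 0.2988.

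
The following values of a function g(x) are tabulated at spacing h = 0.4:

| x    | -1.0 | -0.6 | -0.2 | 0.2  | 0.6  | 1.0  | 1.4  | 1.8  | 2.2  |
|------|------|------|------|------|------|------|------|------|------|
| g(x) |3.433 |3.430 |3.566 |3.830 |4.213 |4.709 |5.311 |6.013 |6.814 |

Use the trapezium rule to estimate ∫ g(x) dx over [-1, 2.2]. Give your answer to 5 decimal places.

14.47820

h = 0.4, n = 8.
(h/2)·[y₀ + 2y₁ + 2y₂ + 2y₃ + 2y₄ + 2y₅ + 2y₆ + 2y₇ + y₈] = 0.2·(72.391) = 14.47820.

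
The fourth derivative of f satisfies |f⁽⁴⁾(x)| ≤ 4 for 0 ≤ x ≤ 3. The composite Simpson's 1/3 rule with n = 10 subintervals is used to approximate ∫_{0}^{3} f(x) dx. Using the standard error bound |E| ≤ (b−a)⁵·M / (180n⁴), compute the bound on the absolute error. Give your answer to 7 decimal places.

|E| ≤ (3)⁵·4 / (180·10⁴) = 972/1800000 = 0.0005400.

0.0005400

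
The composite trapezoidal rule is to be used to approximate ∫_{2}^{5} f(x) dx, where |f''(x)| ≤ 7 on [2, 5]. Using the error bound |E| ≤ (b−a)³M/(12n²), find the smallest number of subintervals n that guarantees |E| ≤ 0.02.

Need 189/(12n²) ≤ 0.02.
n² ≥ 189/(12·0.02) = 787.5 ⇒ n ≥ 28.0624, so the smallest n is 29.

29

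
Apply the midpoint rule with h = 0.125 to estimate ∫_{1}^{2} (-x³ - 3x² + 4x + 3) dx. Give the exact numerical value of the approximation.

h = (2 − 1)/8 = 0.125.
Midpoints m₁,…,m₈ = 1.0625, 1.1875, 1.3125, 1.4375, 1.5625, 1.6875, 1.8125, 1.9375.
f(m₁)=2.663818359375, f(m₂)=1.844970703125, f(m₃)=0.821044921875, f(m₄)=-0.419677734375, f(m₅)=-1.888916015625, f(m₆)=-3.598388671875, f(m₇)=-5.559814453125, f(m₈)=-7.784912109375.
h·[f(m₁) + f(m₂) + f(m₃) + f(m₄) + f(m₅) + f(m₆) + f(m₇) + f(m₈)] = 0.125·(-13.921875) = -1.740234375.

-1.740234375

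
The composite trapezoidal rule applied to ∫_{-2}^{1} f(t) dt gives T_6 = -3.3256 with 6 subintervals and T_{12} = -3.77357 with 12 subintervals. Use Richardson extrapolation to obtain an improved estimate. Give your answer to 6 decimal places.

R = (4·T_{12} − T_6) / 3 = (4·(-3.77357) − (-3.3256))/3 = (-11.76868)/3 = -3.922893.

-3.922893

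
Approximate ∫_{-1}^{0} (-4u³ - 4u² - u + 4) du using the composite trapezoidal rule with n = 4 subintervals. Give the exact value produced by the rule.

h = (0 − (-1))/4 = 0.25.
Nodes u₀,…,u₄ = -1, -0.75, -0.5, -0.25, 0.
f(u) = -4u³ - 4u² - u + 4: f₀=5, f₁=4.1875, f₂=4, f₃=4.0625, f₄=4.
(h/2)·[f₀ + 2f₁ + 2f₂ + 2f₃ + f₄] = 0.125·(33.5) = 4.1875.

4.1875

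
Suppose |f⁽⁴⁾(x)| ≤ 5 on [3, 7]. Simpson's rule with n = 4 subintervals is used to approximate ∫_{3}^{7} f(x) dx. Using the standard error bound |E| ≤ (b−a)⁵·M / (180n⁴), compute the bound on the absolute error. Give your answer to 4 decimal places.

0.1111

|E| ≤ (4)⁵·5 / (180·4⁴) = 5120/46080 = 0.1111.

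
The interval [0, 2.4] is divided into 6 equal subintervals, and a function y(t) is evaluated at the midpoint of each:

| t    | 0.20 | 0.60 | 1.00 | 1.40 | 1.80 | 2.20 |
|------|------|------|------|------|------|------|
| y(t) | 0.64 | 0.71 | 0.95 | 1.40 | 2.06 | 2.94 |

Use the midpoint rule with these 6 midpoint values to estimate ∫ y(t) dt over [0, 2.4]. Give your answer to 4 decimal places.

h = 0.4, n = 6.
h·[y(m₁) + y(m₂) + y(m₃) + y(m₄) + y(m₅) + y(m₆)] = 0.4·(8.70) = 3.4800.

3.4800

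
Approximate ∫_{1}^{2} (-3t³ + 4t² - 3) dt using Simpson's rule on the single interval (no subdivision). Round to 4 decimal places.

S = (b−a)/6 · [f(1) + 4f(1.5) + f(2)] = 0.166667·[(-2) + 4·(-4.125) + (-11)] = -4.9167.

-4.9167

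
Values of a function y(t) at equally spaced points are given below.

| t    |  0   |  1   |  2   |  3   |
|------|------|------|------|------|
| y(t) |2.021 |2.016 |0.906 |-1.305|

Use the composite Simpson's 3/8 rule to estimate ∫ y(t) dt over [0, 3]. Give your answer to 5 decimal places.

3.55575

h = 1, n = 3.
(3h/8)·[y₀ + 3y₁ + 3y₂ + y₃] = 0.375·(9.482) = 3.55575.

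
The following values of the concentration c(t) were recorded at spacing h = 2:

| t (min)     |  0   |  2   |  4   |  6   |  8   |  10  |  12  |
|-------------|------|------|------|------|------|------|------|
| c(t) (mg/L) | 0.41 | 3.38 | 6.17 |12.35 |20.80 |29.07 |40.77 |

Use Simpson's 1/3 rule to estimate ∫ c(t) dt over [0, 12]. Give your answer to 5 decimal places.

182.88000

h = 2, n = 6.
(h/3)·[y₀ + 4y₁ + 2y₂ + 4y₃ + 2y₄ + 4y₅ + y₆] = 0.666667·(274.32) = 182.88000.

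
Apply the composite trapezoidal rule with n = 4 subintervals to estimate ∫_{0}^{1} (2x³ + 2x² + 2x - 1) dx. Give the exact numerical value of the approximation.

1.21875

h = (1 − 0)/4 = 0.25.
Nodes x₀,…,x₄ = 0, 0.25, 0.5, 0.75, 1.
f(x) = 2x³ + 2x² + 2x - 1: f₀=-1, f₁=-0.34375, f₂=0.75, f₃=2.46875, f₄=5.
(h/2)·[f₀ + 2f₁ + 2f₂ + 2f₃ + f₄] = 0.125·(9.75) = 1.21875.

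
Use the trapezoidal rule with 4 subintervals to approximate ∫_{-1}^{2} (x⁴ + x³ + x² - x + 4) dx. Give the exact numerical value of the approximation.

h = (2 − (-1))/4 = 0.75.
Nodes x₀,…,x₄ = -1, -0.25, 0.5, 1.25, 2.
f(x) = x⁴ + x³ + x² - x + 4: f₀=6, f₁=4.30078125, f₂=3.9375, f₃=8.70703125, f₄=30.
(h/2)·[f₀ + 2f₁ + 2f₂ + 2f₃ + f₄] = 0.375·(69.890625) = 26.208984375.

26.208984375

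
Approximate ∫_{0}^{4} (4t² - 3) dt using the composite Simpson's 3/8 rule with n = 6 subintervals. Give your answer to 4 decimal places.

h = (4 − 0)/6 = 0.666667.
Nodes t₀,…,t₆ = 0, 0.666667, 1.333333, 2, 2.666667, 3.333333, 4.
f(t) = 4t² - 3: f₀=-3, f₁=-1.222222, f₂=4.111111, f₃=13, f₄=25.444444, f₅=41.444444, f₆=61.
(3h/8)·[f₀ + 3f₁ + 3f₂ + 2f₃ + 3f₄ + 3f₅ + f₆] = 0.25·(293.333333) = 73.3333.

73.3333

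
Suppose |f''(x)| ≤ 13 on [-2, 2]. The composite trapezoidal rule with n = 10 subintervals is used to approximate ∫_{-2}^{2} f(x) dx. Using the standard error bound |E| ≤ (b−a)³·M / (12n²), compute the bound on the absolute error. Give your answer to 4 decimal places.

|E| ≤ (4)³·13 / (12·10²) = 832/1200 = 0.6933.

0.6933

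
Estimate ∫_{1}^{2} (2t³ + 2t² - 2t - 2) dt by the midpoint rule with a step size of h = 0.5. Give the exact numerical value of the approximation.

6.9375

h = (2 − 1)/2 = 0.5.
Midpoints m₁,…,m₂ = 1.25, 1.75.
f(m₁)=2.53125, f(m₂)=11.34375.
h·[f(m₁) + f(m₂)] = 0.5·(13.875) = 6.9375.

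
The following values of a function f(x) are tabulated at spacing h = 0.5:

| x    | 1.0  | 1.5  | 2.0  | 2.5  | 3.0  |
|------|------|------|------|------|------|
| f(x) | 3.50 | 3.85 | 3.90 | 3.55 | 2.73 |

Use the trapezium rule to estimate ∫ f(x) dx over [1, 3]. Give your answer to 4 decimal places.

h = 0.5, n = 4.
(h/2)·[y₀ + 2y₁ + 2y₂ + 2y₃ + y₄] = 0.25·(28.83) = 7.2075.

7.2075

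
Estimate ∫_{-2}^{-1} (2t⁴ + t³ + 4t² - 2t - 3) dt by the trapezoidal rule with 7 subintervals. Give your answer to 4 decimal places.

18.0768

h = (-1 − (-2))/7 = 0.142857.
Nodes t₀,…,t₇ = -2, -1.857143, -1.714286, -1.571429, -1.428571, -1.285714, -1.142857, -1.
f(t) = 2t⁴ + t³ + 4t² - 2t - 3: f₀=41, f₁=31.895877, f₂=24.418576, f₃=18.335693, f₄=13.434819, f₅=9.523532, f₆=6.429404, f₇=4.
(h/2)·[f₀ + 2f₁ + 2f₂ + 2f₃ + 2f₄ + 2f₅ + 2f₆ + f₇] = 0.071429·(253.075802) = 18.0768.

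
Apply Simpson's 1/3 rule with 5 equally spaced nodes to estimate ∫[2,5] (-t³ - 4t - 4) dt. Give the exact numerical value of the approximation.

h = (5 − 2)/4 = 0.75.
Nodes t₀,…,t₄ = 2, 2.75, 3.5, 4.25, 5.
f(t) = -t³ - 4t - 4: f₀=-20, f₁=-35.796875, f₂=-60.875, f₃=-97.765625, f₄=-149.
(h/3)·[f₀ + 4f₁ + 2f₂ + 4f₃ + f₄] = 0.25·(-825) = -206.25.

-206.25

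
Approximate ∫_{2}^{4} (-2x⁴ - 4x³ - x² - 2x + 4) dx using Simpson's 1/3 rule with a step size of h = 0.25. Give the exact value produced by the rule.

h = (4 − 2)/8 = 0.25.
Nodes x₀,…,x₈ = 2, 2.25, 2.5, 2.75, 3, 3.25, 3.5, 3.75, 4.
f(x) = -2x⁴ - 4x³ - x² - 2x + 4: f₀=-68, f₁=-102.3828125, f₂=-147.875, f₃=-206.6328125, f₄=-281, f₅=-373.5078125, f₆=-486.875, f₇=-624.0078125, f₈=-788.
(h/3)·[f₀ + 4f₁ + 2f₂ + 4f₃ + 2f₄ + 4f₅ + 2f₆ + 4f₇ + f₈] = 0.083333·(-7913.625) = -659.46875.

-659.46875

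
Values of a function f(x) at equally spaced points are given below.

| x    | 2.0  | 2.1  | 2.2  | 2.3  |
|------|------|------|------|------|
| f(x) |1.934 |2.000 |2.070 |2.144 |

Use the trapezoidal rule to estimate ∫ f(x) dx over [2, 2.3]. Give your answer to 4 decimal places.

h = 0.1, n = 3.
(h/2)·[y₀ + 2y₁ + 2y₂ + y₃] = 0.05·(12.218) = 0.6109.

0.6109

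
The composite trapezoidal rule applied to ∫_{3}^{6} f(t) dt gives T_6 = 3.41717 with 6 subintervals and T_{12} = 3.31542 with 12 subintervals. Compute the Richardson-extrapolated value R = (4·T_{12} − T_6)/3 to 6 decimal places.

3.281503

R = (4·T_{12} − T_6) / 3 = (4·3.31542 − 3.41717)/3 = (9.84451)/3 = 3.281503.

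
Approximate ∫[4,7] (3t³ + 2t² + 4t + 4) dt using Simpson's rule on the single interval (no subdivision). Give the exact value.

1872.75

S = (b−a)/6 · [f(4) + 4f(5.5) + f(7)] = 0.5·[244 + 4·585.625 + 1159] = 1872.75.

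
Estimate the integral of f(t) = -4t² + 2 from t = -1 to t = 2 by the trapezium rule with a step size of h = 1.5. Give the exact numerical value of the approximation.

h = (2 − (-1))/2 = 1.5.
Nodes t₀,…,t₂ = -1, 0.5, 2.
f(t) = -4t² + 2: f₀=-2, f₁=1, f₂=-14.
(h/2)·[f₀ + 2f₁ + f₂] = 0.75·(-14) = -10.5.

-10.5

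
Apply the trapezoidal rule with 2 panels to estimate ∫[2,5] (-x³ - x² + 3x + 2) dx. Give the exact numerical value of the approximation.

h = (5 − 2)/2 = 1.5.
Nodes x₀,…,x₂ = 2, 3.5, 5.
f(x) = -x³ - x² + 3x + 2: f₀=-4, f₁=-42.625, f₂=-133.
(h/2)·[f₀ + 2f₁ + f₂] = 0.75·(-222.25) = -166.6875.

-166.6875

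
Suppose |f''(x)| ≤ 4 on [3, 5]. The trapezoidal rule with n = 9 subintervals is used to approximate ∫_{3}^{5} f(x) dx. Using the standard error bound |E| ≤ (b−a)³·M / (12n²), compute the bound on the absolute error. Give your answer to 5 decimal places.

0.03292

|E| ≤ (2)³·4 / (12·9²) = 32/972 = 0.03292.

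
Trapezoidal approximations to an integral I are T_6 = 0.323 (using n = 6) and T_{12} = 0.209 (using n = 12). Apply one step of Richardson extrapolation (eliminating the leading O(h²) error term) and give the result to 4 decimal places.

0.1710

R = (4·T_{12} − T_6) / 3 = (4·0.209 − 0.323)/3 = (0.513)/3 = 0.1710.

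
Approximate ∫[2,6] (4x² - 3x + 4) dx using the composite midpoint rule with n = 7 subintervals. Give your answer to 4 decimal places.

h = (6 − 2)/7 = 0.571429.
Midpoints m₁,…,m₇ = 2.285714, 2.857143, 3.428571, 4, 4.571429, 5.142857, 5.714286.
f(m₁)=18.040816, f(m₂)=28.081633, f(m₃)=40.734694, f(m₄)=56, f(m₅)=73.877551, f(m₆)=94.367347, f(m₇)=117.469388.
h·[f(m₁) + f(m₂) + f(m₃) + f(m₄) + f(m₅) + f(m₆) + f(m₇)] = 0.571429·(428.571429) = 244.8980.

244.8980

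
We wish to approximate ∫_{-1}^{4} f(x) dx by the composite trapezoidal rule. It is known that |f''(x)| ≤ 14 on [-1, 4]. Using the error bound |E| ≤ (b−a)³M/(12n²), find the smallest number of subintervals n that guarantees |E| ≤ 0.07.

46

Need 1750/(12n²) ≤ 0.07.
n² ≥ 1750/(12·0.07) = 2083.33 ⇒ n ≥ 45.6435, so the smallest n is 46.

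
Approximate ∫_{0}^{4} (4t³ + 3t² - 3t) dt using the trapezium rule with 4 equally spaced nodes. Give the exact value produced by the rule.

328

h = (4 − 0)/3 = 1.333333.
Nodes t₀,…,t₃ = 0, 1.333333, 2.666667, 4.
f(t) = 4t³ + 3t² - 3t: f₀=0, f₁=10.814815, f₂=89.185185, f₃=292.
(h/2)·[f₀ + 2f₁ + 2f₂ + f₃] = 0.666667·(492) = 328.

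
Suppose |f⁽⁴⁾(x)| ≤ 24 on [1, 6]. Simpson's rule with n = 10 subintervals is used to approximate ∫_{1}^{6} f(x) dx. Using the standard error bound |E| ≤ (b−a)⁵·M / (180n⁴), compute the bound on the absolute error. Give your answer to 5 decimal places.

0.04167

|E| ≤ (5)⁵·24 / (180·10⁴) = 75000/1800000 = 0.04167.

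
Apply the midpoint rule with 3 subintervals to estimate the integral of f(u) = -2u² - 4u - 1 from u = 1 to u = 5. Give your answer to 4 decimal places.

h = (5 − 1)/3 = 1.333333.
Midpoints m₁,…,m₃ = 1.666667, 3, 4.333333.
f(m₁)=-13.222222, f(m₂)=-31, f(m₃)=-55.888889.
h·[f(m₁) + f(m₂) + f(m₃)] = 1.333333·(-100.111111) = -133.4815.

-133.4815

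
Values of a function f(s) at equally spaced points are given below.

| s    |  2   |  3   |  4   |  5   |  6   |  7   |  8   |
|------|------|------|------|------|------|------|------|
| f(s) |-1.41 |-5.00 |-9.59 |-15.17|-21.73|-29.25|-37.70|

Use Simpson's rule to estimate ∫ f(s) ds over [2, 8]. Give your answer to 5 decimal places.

h = 1, n = 6.
(h/3)·[y₀ + 4y₁ + 2y₂ + 4y₃ + 2y₄ + 4y₅ + y₆] = 0.333333·(-299.43) = -99.81000.

-99.81000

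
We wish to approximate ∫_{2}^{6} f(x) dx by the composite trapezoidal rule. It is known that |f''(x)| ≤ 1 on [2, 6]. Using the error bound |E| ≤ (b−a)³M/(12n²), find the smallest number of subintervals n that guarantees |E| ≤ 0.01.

24

Need 64/(12n²) ≤ 0.01.
n² ≥ 64/(12·0.01) = 533.333 ⇒ n ≥ 23.0940, so the smallest n is 24.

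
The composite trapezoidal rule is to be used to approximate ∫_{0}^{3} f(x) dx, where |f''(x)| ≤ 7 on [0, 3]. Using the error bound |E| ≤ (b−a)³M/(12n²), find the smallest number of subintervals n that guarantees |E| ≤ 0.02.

29

Need 189/(12n²) ≤ 0.02.
n² ≥ 189/(12·0.02) = 787.5 ⇒ n ≥ 28.0624, so the smallest n is 29.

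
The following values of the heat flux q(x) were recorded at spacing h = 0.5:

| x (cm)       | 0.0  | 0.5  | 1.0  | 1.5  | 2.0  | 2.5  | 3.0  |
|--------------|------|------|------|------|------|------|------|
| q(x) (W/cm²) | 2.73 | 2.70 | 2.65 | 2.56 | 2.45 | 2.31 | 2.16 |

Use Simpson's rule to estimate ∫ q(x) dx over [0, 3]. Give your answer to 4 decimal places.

h = 0.5, n = 6.
(h/3)·[y₀ + 4y₁ + 2y₂ + 4y₃ + 2y₄ + 4y₅ + y₆] = 0.166667·(45.37) = 7.5617.

7.5617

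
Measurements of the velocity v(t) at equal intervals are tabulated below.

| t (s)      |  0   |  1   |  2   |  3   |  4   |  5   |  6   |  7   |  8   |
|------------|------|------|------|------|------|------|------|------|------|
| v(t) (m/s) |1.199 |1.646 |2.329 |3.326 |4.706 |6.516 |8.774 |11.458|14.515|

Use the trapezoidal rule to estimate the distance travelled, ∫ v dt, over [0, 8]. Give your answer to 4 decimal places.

46.6120

h = 1, n = 8.
(h/2)·[y₀ + 2y₁ + 2y₂ + 2y₃ + 2y₄ + 2y₅ + 2y₆ + 2y₇ + y₈] = 0.5·(93.224) = 46.6120.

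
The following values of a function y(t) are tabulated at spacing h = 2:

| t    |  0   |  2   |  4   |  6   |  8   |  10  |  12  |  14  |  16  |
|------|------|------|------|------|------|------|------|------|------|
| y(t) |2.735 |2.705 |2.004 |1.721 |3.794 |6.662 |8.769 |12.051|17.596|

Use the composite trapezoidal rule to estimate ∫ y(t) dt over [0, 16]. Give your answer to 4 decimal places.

h = 2, n = 8.
(h/2)·[y₀ + 2y₁ + 2y₂ + 2y₃ + 2y₄ + 2y₅ + 2y₆ + 2y₇ + y₈] = 1·(95.743) = 95.7430.

95.7430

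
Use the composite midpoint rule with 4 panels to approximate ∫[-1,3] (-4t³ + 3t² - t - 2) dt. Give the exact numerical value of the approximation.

h = (3 − (-1))/4 = 1.
Midpoints m₁,…,m₄ = -0.5, 0.5, 1.5, 2.5.
f(m₁)=-0.25, f(m₂)=-2.25, f(m₃)=-10.25, f(m₄)=-48.25.
h·[f(m₁) + f(m₂) + f(m₃) + f(m₄)] = 1·(-61) = -61.

-61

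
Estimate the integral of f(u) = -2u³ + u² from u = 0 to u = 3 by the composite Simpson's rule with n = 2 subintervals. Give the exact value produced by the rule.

-31.5

h = (3 − 0)/2 = 1.5.
Nodes u₀,…,u₂ = 0, 1.5, 3.
f(u) = -2u³ + u²: f₀=0, f₁=-4.5, f₂=-45.
(h/3)·[f₀ + 4f₁ + f₂] = 0.5·(-63) = -31.5.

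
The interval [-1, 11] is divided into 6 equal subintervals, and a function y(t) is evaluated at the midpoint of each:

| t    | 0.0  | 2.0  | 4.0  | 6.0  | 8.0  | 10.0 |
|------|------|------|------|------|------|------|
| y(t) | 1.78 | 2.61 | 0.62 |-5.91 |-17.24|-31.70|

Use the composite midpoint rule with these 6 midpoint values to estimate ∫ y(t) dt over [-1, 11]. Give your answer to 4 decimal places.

-99.6800

h = 2, n = 6.
h·[y(m₁) + y(m₂) + y(m₃) + y(m₄) + y(m₅) + y(m₆)] = 2·(-49.84) = -99.6800.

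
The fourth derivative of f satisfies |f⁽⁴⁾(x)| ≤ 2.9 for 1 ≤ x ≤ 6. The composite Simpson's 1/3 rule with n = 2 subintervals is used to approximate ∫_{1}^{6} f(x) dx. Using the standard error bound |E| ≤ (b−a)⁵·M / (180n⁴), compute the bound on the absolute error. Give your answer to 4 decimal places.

|E| ≤ (5)⁵·2.9 / (180·2⁴) = 9062.5/2880 = 3.1467.

3.1467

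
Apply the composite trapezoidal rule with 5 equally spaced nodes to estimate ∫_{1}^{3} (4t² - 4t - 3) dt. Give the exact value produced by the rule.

13

h = (3 − 1)/4 = 0.5.
Nodes t₀,…,t₄ = 1, 1.5, 2, 2.5, 3.
f(t) = 4t² - 4t - 3: f₀=-3, f₁=0, f₂=5, f₃=12, f₄=21.
(h/2)·[f₀ + 2f₁ + 2f₂ + 2f₃ + f₄] = 0.25·(52) = 13.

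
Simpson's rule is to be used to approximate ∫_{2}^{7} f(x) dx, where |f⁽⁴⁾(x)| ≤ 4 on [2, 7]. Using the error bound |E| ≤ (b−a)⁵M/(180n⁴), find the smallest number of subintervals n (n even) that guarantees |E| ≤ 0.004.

Need 12500/(180n⁴) ≤ 0.004.
n⁴ ≥ 12500/(180·0.004) = 17361.1 ⇒ n ≥ 11.4787, so the smallest even n is 12. (n must be even for Simpson's rule.)

12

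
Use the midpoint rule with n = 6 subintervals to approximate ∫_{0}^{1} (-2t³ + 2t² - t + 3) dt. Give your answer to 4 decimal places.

h = (1 − 0)/6 = 0.166667.
Midpoints m₁,…,m₆ = 0.083333, 0.25, 0.416667, 0.583333, 0.75, 0.916667.
f(m₁)=2.929398, f(m₂)=2.84375, f(m₃)=2.785880, f(m₄)=2.700231, f(m₅)=2.53125, f(m₆)=2.223380.
h·[f(m₁) + f(m₂) + f(m₃) + f(m₄) + f(m₅) + f(m₆)] = 0.166667·(16.013889) = 2.6690.

2.6690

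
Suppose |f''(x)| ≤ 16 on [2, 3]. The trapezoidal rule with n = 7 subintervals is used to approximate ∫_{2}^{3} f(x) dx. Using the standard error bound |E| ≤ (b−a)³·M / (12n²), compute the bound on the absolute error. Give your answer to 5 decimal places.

0.02721

|E| ≤ (1)³·16 / (12·7²) = 16/588 = 0.02721.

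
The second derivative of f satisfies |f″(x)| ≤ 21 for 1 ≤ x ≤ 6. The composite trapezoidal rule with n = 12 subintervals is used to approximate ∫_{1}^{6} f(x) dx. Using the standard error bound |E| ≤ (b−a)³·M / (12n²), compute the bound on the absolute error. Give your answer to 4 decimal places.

1.5191

|E| ≤ (5)³·21 / (12·12²) = 2625/1728 = 1.5191.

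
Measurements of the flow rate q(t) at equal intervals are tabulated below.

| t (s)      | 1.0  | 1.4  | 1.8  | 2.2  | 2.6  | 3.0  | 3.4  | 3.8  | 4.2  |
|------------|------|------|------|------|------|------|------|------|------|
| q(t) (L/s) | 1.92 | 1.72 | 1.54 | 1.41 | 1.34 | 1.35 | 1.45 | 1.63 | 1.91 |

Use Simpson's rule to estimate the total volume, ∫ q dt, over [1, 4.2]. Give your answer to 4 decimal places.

h = 0.4, n = 8.
(h/3)·[y₀ + 4y₁ + 2y₂ + 4y₃ + 2y₄ + 4y₅ + 2y₆ + 4y₇ + y₈] = 0.133333·(36.93) = 4.9240.

4.9240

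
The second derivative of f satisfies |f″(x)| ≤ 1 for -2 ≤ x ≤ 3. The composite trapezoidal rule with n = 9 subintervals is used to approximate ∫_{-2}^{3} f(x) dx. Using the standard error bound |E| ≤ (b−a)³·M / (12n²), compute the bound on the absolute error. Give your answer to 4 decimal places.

0.1286

|E| ≤ (5)³·1 / (12·9²) = 125/972 = 0.1286.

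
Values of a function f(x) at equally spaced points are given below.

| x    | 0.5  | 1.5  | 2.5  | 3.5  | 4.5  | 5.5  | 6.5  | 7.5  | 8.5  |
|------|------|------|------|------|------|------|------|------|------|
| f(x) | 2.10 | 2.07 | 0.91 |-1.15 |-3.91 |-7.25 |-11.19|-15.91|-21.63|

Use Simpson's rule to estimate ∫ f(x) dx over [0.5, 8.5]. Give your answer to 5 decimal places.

-45.62333

h = 1, n = 8.
(h/3)·[y₀ + 4y₁ + 2y₂ + 4y₃ + 2y₄ + 4y₅ + 2y₆ + 4y₇ + y₈] = 0.333333·(-136.87) = -45.62333.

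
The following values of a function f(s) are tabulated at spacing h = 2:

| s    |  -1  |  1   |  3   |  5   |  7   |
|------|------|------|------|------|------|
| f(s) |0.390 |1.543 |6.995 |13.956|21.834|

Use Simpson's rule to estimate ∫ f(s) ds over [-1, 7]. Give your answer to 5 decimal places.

65.47333

h = 2, n = 4.
(h/3)·[y₀ + 4y₁ + 2y₂ + 4y₃ + y₄] = 0.666667·(98.210) = 65.47333.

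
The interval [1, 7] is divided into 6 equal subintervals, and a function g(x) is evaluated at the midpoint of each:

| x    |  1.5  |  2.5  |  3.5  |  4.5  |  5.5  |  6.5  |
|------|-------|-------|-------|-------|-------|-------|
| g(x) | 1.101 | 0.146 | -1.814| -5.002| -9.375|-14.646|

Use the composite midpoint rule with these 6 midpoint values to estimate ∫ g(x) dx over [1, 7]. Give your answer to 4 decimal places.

h = 1, n = 6.
h·[y(m₁) + y(m₂) + y(m₃) + y(m₄) + y(m₅) + y(m₆)] = 1·(-29.590) = -29.5900.

-29.5900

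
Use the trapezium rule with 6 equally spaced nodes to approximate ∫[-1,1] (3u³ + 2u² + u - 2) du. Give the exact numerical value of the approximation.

h = (1 − (-1))/5 = 0.4.
Nodes u₀,…,u₅ = -1, -0.6, -0.2, 0.2, 0.6, 1.
f(u) = 3u³ + 2u² + u - 2: f₀=-4, f₁=-2.528, f₂=-2.144, f₃=-1.696, f₄=-0.032, f₅=4.
(h/2)·[f₀ + 2f₁ + 2f₂ + 2f₃ + 2f₄ + f₅] = 0.2·(-12.8) = -2.56.

-2.56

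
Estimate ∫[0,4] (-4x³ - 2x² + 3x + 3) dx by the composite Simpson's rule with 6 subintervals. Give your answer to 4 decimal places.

-262.6667

h = (4 − 0)/6 = 0.666667.
Nodes x₀,…,x₆ = 0, 0.666667, 1.333333, 2, 2.666667, 3.333333, 4.
f(x) = -4x³ - 2x² + 3x + 3: f₀=3, f₁=2.925926, f₂=-6.037037, f₃=-31, f₄=-79.074074, f₅=-157.370370, f₆=-273.
(h/3)·[f₀ + 4f₁ + 2f₂ + 4f₃ + 2f₄ + 4f₅ + f₆] = 0.222222·(-1182) = -262.6667.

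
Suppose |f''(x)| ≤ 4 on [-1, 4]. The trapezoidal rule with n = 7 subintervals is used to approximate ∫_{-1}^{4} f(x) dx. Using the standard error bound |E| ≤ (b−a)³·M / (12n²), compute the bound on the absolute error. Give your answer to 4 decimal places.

|E| ≤ (5)³·4 / (12·7²) = 500/588 = 0.8503.

0.8503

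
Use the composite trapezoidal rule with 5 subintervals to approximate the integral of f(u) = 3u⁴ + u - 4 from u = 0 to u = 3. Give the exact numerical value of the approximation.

147.98112

h = (3 − 0)/5 = 0.6.
Nodes u₀,…,u₅ = 0, 0.6, 1.2, 1.8, 2.4, 3.
f(u) = 3u⁴ + u - 4: f₀=-4, f₁=-3.0112, f₂=3.4208, f₃=29.2928, f₄=97.9328, f₅=242.
(h/2)·[f₀ + 2f₁ + 2f₂ + 2f₃ + 2f₄ + f₅] = 0.3·(493.2704) = 147.98112.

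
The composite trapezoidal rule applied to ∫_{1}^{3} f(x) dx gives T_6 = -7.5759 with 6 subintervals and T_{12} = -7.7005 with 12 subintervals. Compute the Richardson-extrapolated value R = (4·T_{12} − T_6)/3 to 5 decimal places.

R = (4·T_{12} − T_6) / 3 = (4·(-7.7005) − (-7.5759))/3 = (-23.2261)/3 = -7.74203.

-7.74203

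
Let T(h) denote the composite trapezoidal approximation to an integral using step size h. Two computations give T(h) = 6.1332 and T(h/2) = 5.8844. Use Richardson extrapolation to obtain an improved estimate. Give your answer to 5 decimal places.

5.80147

R = (4·T(h/2) − T(h)) / 3 = (4·5.8844 − 6.1332)/3 = (17.4044)/3 = 5.80147.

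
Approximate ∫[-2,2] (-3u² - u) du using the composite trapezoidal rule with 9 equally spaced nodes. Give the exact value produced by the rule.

-16.5

h = (2 − (-2))/8 = 0.5.
Nodes u₀,…,u₈ = -2, -1.5, -1, -0.5, 0, 0.5, 1, 1.5, 2.
f(u) = -3u² - u: f₀=-10, f₁=-5.25, f₂=-2, f₃=-0.25, f₄=0, f₅=-1.25, f₆=-4, f₇=-8.25, f₈=-14.
(h/2)·[f₀ + 2f₁ + 2f₂ + 2f₃ + 2f₄ + 2f₅ + 2f₆ + 2f₇ + f₈] = 0.25·(-66) = -16.5.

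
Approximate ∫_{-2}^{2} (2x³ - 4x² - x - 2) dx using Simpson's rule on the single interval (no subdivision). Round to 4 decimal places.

-29.3333

S = (b−a)/6 · [f(-2) + 4f(0) + f(2)] = 0.666667·[(-32) + 4·(-2) + (-4)] = -29.3333.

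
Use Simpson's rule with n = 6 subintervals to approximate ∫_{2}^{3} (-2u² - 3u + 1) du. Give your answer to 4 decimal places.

-19.1667

h = (3 − 2)/6 = 0.166667.
Nodes u₀,…,u₆ = 2, 2.166667, 2.333333, 2.5, 2.666667, 2.833333, 3.
f(u) = -2u² - 3u + 1: f₀=-13, f₁=-14.888889, f₂=-16.888889, f₃=-19, f₄=-21.222222, f₅=-23.555556, f₆=-26.
(h/3)·[f₀ + 4f₁ + 2f₂ + 4f₃ + 2f₄ + 4f₅ + f₆] = 0.055556·(-345) = -19.1667.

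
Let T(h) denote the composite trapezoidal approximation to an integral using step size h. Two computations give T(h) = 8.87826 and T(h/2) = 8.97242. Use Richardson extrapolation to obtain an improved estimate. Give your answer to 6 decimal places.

9.003807

R = (4·T(h/2) − T(h)) / 3 = (4·8.97242 − 8.87826)/3 = (27.01142)/3 = 9.003807.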